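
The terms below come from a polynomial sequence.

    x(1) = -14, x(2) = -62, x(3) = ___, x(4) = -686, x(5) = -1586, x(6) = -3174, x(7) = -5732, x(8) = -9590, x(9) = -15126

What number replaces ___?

Using the last 6 terms:
Δ: -900, -1588, -2558, -3858, -5536
Δ²: -688, -970, -1300, -1678
Δ³: -282, -330, -378
Δ⁴: -48, -48
Constant fourth difference = -48.
Extend backward: -282 + 48 = -234;  -688 + 234 = -454;  -900 + 454 = -446;  -686 + 446 = -240

-240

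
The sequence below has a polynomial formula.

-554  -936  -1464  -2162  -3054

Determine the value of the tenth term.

-11264

First differences: -382 , -528 , -698 , -892
Second differences: -146 , -170 , -194
Third differences: -24 , -24
The third differences are constant (-24).
-194 − 24 = -218;  -892 − 218 = -1110;  -3054 − 1110 = -4164
-218 − 24 = -242;  -1110 − 242 = -1352;  -4164 − 1352 = -5516
-242 − 24 = -266;  -1352 − 266 = -1618;  -5516 − 1618 = -7134
-266 − 24 = -290;  -1618 − 290 = -1908;  -7134 − 1908 = -9042
-290 − 24 = -314;  -1908 − 314 = -2222;  -9042 − 2222 = -11264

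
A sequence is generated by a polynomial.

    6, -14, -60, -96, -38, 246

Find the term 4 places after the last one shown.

7962

D1: -20  -46  -36  58  284
D2: -26  10  94  226
D3: 36  84  132
D4: 48  48
Fourth differences constant at 48.
132 + 48 = 180;  226 + 180 = 406;  284 + 406 = 690;  246 + 690 = 936
180 + 48 = 228;  406 + 228 = 634;  690 + 634 = 1324;  936 + 1324 = 2260
228 + 48 = 276;  634 + 276 = 910;  1324 + 910 = 2234;  2260 + 2234 = 4494
276 + 48 = 324;  910 + 324 = 1234;  2234 + 1234 = 3468;  4494 + 3468 = 7962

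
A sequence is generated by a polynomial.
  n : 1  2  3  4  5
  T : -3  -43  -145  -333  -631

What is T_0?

-1

-40, -102, -188, -298
-62, -86, -110
-24, -24
The third differences are constant at -24.
Work back: -62 + 24 = -38;  -40 + 38 = -2;  -3 + 2 = -1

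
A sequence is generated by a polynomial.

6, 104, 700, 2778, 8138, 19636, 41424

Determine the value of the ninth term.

140398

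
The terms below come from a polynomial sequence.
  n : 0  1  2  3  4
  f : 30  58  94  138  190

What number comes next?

250

28 , 36 , 44 , 52
8 , 8 , 8
Constant second difference = 8, so extend:
52 + 8 = 60;  190 + 60 = 250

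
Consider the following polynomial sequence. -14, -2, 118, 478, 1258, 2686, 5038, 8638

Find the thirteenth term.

60058

12, 120, 360, 780, 1428, 2352, 3600
108, 240, 420, 648, 924, 1248
132, 180, 228, 276, 324
48, 48, 48, 48
Constant fourth difference = 48, so extend:
324 + 48 = 372;  1248 + 372 = 1620;  3600 + 1620 = 5220;  8638 + 5220 = 13858
372 + 48 = 420;  1620 + 420 = 2040;  5220 + 2040 = 7260;  13858 + 7260 = 21118
420 + 48 = 468;  2040 + 468 = 2508;  7260 + 2508 = 9768;  21118 + 9768 = 30886
468 + 48 = 516;  2508 + 516 = 3024;  9768 + 3024 = 12792;  30886 + 12792 = 43678
516 + 48 = 564;  3024 + 564 = 3588;  12792 + 3588 = 16380;  43678 + 16380 = 60058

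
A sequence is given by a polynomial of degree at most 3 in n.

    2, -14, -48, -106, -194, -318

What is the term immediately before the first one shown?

Δ: -16  -34  -58  -88  -124
Δ²: -18  -24  -30  -36
Δ³: -6  -6  -6
The third differences are constant at -6.
Work back: -18 + 6 = -12;  -16 + 12 = -4;  2 + 4 = 6

6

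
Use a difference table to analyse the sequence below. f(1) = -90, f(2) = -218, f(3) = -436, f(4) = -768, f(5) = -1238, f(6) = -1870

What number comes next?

-2688

D1: -128 , -218 , -332 , -470 , -632
D2: -90 , -114 , -138 , -162
D3: -24 , -24 , -24
The third differences are constant (-24).
-162 − 24 = -186;  -632 − 186 = -818;  -1870 − 818 = -2688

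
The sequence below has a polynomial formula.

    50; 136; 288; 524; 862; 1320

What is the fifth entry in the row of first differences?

Δ: 86, 152, 236, 338, 458
Δ²: 66, 84, 102, 120
Δ³: 18, 18, 18

458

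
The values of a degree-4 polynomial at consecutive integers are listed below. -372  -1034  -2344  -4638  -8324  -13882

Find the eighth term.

-32894

First differences: -662 , -1310 , -2294 , -3686 , -5558
Second differences: -648 , -984 , -1392 , -1872
Third differences: -336 , -408 , -480
Fourth differences: -72 , -72
Constant fourth difference = -72, so extend:
-480 − 72 = -552;  -1872 − 552 = -2424;  -5558 − 2424 = -7982;  -13882 − 7982 = -21864
-552 − 72 = -624;  -2424 − 624 = -3048;  -7982 − 3048 = -11030;  -21864 − 11030 = -32894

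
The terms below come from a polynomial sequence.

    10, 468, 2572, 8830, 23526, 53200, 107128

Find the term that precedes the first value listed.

-14

D1: 458, 2104, 6258, 14696, 29674, 53928
D2: 1646, 4154, 8438, 14978, 24254
D3: 2508, 4284, 6540, 9276
D4: 1776, 2256, 2736
D5: 480, 480
The fifth differences are constant at 480.
Work back: 1776 − 480 = 1296;  2508 − 1296 = 1212;  1646 − 1212 = 434;  458 − 434 = 24;  10 − 24 = -14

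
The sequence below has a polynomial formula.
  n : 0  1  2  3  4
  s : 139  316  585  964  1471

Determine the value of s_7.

Δ: 177, 269, 379, 507
Δ²: 92, 110, 128
Δ³: 18, 18
The third differences are constant (18).
128 + 18 = 146;  507 + 146 = 653;  1471 + 653 = 2124
146 + 18 = 164;  653 + 164 = 817;  2124 + 817 = 2941
164 + 18 = 182;  817 + 182 = 999;  2941 + 999 = 3940

3940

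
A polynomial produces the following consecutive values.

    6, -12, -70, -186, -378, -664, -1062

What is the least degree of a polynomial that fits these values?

3

D1: -18, -58, -116, -192, -286, -398
D2: -40, -58, -76, -94, -112
D3: -18, -18, -18, -18
The third differences are constant, so the polynomial has degree 3.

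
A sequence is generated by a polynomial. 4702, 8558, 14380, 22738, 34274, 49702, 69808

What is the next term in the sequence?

95450

3856  5822  8358  11536  15428  20106
1966  2536  3178  3892  4678
570  642  714  786
72  72  72
Fourth differences constant at 72.
786 + 72 = 858;  4678 + 858 = 5536;  20106 + 5536 = 25642;  69808 + 25642 = 95450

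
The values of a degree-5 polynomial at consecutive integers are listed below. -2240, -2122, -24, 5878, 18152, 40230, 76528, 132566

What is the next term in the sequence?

215088

118 , 2098 , 5902 , 12274 , 22078 , 36298 , 56038
1980 , 3804 , 6372 , 9804 , 14220 , 19740
1824 , 2568 , 3432 , 4416 , 5520
744 , 864 , 984 , 1104
120 , 120 , 120
Fifth differences constant at 120.
1104 + 120 = 1224;  5520 + 1224 = 6744;  19740 + 6744 = 26484;  56038 + 26484 = 82522;  132566 + 82522 = 215088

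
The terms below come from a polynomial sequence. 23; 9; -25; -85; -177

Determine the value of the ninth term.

-985

-14  -34  -60  -92
-20  -26  -32
-6  -6
Constant third difference = -6, so extend:
-32 − 6 = -38;  -92 − 38 = -130;  -177 − 130 = -307
-38 − 6 = -44;  -130 − 44 = -174;  -307 − 174 = -481
-44 − 6 = -50;  -174 − 50 = -224;  -481 − 224 = -705
-50 − 6 = -56;  -224 − 56 = -280;  -705 − 280 = -985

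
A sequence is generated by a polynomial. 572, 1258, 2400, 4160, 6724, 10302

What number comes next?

First differences: 686 , 1142 , 1760 , 2564 , 3578
Second differences: 456 , 618 , 804 , 1014
Third differences: 162 , 186 , 210
Fourth differences: 24 , 24
Fourth differences constant at 24.
210 + 24 = 234;  1014 + 234 = 1248;  3578 + 1248 = 4826;  10302 + 4826 = 15128

15128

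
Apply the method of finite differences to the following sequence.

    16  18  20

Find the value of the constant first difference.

Δ: 2, 2

2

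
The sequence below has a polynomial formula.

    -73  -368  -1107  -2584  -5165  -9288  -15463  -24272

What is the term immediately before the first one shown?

0

D1: -295, -739, -1477, -2581, -4123, -6175, -8809
D2: -444, -738, -1104, -1542, -2052, -2634
D3: -294, -366, -438, -510, -582
D4: -72, -72, -72, -72
The fourth differences are constant at -72.
Work back: -294 + 72 = -222;  -444 + 222 = -222;  -295 + 222 = -73;  -73 + 73 = 0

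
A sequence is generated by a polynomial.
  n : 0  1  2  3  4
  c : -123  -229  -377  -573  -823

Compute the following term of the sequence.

-106  -148  -196  -250
-42  -48  -54
-6  -6
Third differences constant at -6.
-54 − 6 = -60;  -250 − 60 = -310;  -823 − 310 = -1133

-1133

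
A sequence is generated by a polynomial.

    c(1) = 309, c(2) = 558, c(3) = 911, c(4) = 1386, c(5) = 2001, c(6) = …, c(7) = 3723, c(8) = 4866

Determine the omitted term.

Using the first 5 terms:
Δ: 249  353  475  615
Δ²: 104  122  140
Δ³: 18  18
Constant third difference = 18.
Extend forward: 140 + 18 = 158;  615 + 158 = 773;  2001 + 773 = 2774

2774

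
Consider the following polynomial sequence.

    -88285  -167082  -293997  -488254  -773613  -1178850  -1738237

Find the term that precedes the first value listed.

-42438

-78797, -126915, -194257, -285359, -405237, -559387
-48118, -67342, -91102, -119878, -154150
-19224, -23760, -28776, -34272
-4536, -5016, -5496
-480, -480
The fifth differences are constant at -480.
Work back: -4536 + 480 = -4056;  -19224 + 4056 = -15168;  -48118 + 15168 = -32950;  -78797 + 32950 = -45847;  -88285 + 45847 = -42438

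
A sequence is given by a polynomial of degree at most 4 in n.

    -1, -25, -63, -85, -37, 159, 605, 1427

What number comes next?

Δ: -24, -38, -22, 48, 196, 446, 822
Δ²: -14, 16, 70, 148, 250, 376
Δ³: 30, 54, 78, 102, 126
Δ⁴: 24, 24, 24, 24
Fourth differences constant at 24.
126 + 24 = 150;  376 + 150 = 526;  822 + 526 = 1348;  1427 + 1348 = 2775

2775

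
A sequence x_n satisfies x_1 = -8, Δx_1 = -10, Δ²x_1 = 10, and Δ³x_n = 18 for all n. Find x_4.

Build the table forward from the leading diagonal:
D3: 18  18  18  18
D2: 10  28  46  64
D1: -10  0  28  74
x: -8  -18  -18  10

10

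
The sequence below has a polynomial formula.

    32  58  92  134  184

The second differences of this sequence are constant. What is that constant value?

First differences: 26, 34, 42, 50
Second differences: 8, 8, 8

8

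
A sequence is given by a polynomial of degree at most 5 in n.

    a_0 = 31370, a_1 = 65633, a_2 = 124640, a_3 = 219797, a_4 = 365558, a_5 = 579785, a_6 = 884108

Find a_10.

3587000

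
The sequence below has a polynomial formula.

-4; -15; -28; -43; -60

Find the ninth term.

-148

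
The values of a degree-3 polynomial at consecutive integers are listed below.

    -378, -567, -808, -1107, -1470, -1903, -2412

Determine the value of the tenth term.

D1: -189, -241, -299, -363, -433, -509
D2: -52, -58, -64, -70, -76
D3: -6, -6, -6, -6
The third differences are constant (-6).
-76 − 6 = -82;  -509 − 82 = -591;  -2412 − 591 = -3003
-82 − 6 = -88;  -591 − 88 = -679;  -3003 − 679 = -3682
-88 − 6 = -94;  -679 − 94 = -773;  -3682 − 773 = -4455

-4455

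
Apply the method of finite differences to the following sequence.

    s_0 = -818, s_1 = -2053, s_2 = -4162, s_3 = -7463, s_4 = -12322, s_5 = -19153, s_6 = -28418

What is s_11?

First differences: -1235 , -2109 , -3301 , -4859 , -6831 , -9265
Second differences: -874 , -1192 , -1558 , -1972 , -2434
Third differences: -318 , -366 , -414 , -462
Fourth differences: -48 , -48 , -48
The fourth differences are constant (-48).
-462 − 48 = -510;  -2434 − 510 = -2944;  -9265 − 2944 = -12209;  -28418 − 12209 = -40627
-510 − 48 = -558;  -2944 − 558 = -3502;  -12209 − 3502 = -15711;  -40627 − 15711 = -56338
-558 − 48 = -606;  -3502 − 606 = -4108;  -15711 − 4108 = -19819;  -56338 − 19819 = -76157
-606 − 48 = -654;  -4108 − 654 = -4762;  -19819 − 4762 = -24581;  -76157 − 24581 = -100738
-654 − 48 = -702;  -4762 − 702 = -5464;  -24581 − 5464 = -30045;  -100738 − 30045 = -130783

-130783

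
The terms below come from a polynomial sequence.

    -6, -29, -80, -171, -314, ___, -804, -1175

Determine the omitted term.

Using the first 5 terms:
Δ: -23, -51, -91, -143
Δ²: -28, -40, -52
Δ³: -12, -12
Constant third difference = -12.
Extend forward: -52 − 12 = -64;  -143 − 64 = -207;  -314 − 207 = -521

-521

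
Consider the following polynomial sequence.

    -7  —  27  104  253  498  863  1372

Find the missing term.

Using the last 6 terms:
77  149  245  365  509
72  96  120  144
24  24  24
Constant third difference = 24.
Extend backward: 72 − 24 = 48;  77 − 48 = 29;  27 − 29 = -2

-2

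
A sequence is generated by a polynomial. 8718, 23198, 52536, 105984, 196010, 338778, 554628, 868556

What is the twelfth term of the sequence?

3794808

Δ: 14480, 29338, 53448, 90026, 142768, 215850, 313928
Δ²: 14858, 24110, 36578, 52742, 73082, 98078
Δ³: 9252, 12468, 16164, 20340, 24996
Δ⁴: 3216, 3696, 4176, 4656
Δ⁵: 480, 480, 480
The fifth differences are constant (480).
4656 + 480 = 5136;  24996 + 5136 = 30132;  98078 + 30132 = 128210;  313928 + 128210 = 442138;  868556 + 442138 = 1310694
5136 + 480 = 5616;  30132 + 5616 = 35748;  128210 + 35748 = 163958;  442138 + 163958 = 606096;  1310694 + 606096 = 1916790
5616 + 480 = 6096;  35748 + 6096 = 41844;  163958 + 41844 = 205802;  606096 + 205802 = 811898;  1916790 + 811898 = 2728688
6096 + 480 = 6576;  41844 + 6576 = 48420;  205802 + 48420 = 254222;  811898 + 254222 = 1066120;  2728688 + 1066120 = 3794808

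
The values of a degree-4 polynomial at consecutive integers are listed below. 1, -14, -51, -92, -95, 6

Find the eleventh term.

6061

-15, -37, -41, -3, 101
-22, -4, 38, 104
18, 42, 66
24, 24
Fourth differences constant at 24.
66 + 24 = 90;  104 + 90 = 194;  101 + 194 = 295;  6 + 295 = 301
90 + 24 = 114;  194 + 114 = 308;  295 + 308 = 603;  301 + 603 = 904
114 + 24 = 138;  308 + 138 = 446;  603 + 446 = 1049;  904 + 1049 = 1953
138 + 24 = 162;  446 + 162 = 608;  1049 + 608 = 1657;  1953 + 1657 = 3610
162 + 24 = 186;  608 + 186 = 794;  1657 + 794 = 2451;  3610 + 2451 = 6061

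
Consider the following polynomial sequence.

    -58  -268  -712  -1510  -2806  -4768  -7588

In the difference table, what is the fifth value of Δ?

First differences: -210, -444, -798, -1296, -1962, -2820
Second differences: -234, -354, -498, -666, -858
Third differences: -120, -144, -168, -192
Fourth differences: -24, -24, -24

-1962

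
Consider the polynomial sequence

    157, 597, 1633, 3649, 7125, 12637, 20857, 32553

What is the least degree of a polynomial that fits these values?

4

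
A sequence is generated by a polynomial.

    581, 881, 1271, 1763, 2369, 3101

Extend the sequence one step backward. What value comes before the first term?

First differences: 300  390  492  606  732
Second differences: 90  102  114  126
Third differences: 12  12  12
The third differences are constant at 12.
Work back: 90 − 12 = 78;  300 − 78 = 222;  581 − 222 = 359

359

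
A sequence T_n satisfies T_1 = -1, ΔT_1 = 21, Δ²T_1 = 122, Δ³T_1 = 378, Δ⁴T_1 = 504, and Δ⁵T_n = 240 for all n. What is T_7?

18515

Build the table forward from the leading diagonal:
Δ⁵: 240  240  240  240  240  240  240
Δ⁴: 504  744  984  1224  1464  1704  1944
Δ³: 378  882  1626  2610  3834  5298  7002
Δ²: 122  500  1382  3008  5618  9452  14750
Δ: 21  143  643  2025  5033  10651  20103
T: -1  20  163  806  2831  7864  18515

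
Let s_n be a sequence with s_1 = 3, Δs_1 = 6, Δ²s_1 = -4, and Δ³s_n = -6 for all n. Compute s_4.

Build the table forward from the leading diagonal:
Third differences: -6  -6  -6  -6
Second differences: -4  -10  -16  -22
First differences: 6  2  -8  -24
s: 3  9  11  3

3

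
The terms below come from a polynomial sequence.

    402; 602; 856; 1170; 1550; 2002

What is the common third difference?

6

First differences: 200, 254, 314, 380, 452
Second differences: 54, 60, 66, 72
Third differences: 6, 6, 6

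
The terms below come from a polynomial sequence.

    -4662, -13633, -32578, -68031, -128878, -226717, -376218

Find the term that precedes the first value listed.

-1123

Δ: -8971, -18945, -35453, -60847, -97839, -149501
Δ²: -9974, -16508, -25394, -36992, -51662
Δ³: -6534, -8886, -11598, -14670
Δ⁴: -2352, -2712, -3072
Δ⁵: -360, -360
The fifth differences are constant at -360.
Work back: -2352 + 360 = -1992;  -6534 + 1992 = -4542;  -9974 + 4542 = -5432;  -8971 + 5432 = -3539;  -4662 + 3539 = -1123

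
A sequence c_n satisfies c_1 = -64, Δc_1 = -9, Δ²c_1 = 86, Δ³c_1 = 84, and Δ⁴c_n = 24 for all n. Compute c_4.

Build the table forward from the leading diagonal:
D4: 24  24  24  24
D3: 84  108  132  156
D2: 86  170  278  410
D1: -9  77  247  525
c: -64  -73  4  251

251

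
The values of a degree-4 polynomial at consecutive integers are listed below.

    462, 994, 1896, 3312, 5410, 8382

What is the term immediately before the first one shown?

First differences: 532, 902, 1416, 2098, 2972
Second differences: 370, 514, 682, 874
Third differences: 144, 168, 192
Fourth differences: 24, 24
The fourth differences are constant at 24.
Work back: 144 − 24 = 120;  370 − 120 = 250;  532 − 250 = 282;  462 − 282 = 180

180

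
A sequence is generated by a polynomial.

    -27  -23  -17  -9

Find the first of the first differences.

First differences: 4, 6, 8
Second differences: 2, 2

4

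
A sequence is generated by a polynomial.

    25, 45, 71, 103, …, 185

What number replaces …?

141

Using the first 4 terms:
D1: 20  26  32
D2: 6  6
Constant second difference = 6.
Extend forward: 32 + 6 = 38;  103 + 38 = 141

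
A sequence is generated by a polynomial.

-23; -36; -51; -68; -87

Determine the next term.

-108

D1: -13 , -15 , -17 , -19
D2: -2 , -2 , -2
The second differences are constant (-2).
-19 − 2 = -21;  -87 − 21 = -108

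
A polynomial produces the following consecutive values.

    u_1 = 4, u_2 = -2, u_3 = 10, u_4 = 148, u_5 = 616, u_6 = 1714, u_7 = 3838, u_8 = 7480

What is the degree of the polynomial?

4

Δ: -6, 12, 138, 468, 1098, 2124, 3642
Δ²: 18, 126, 330, 630, 1026, 1518
Δ³: 108, 204, 300, 396, 492
Δ⁴: 96, 96, 96, 96
The fourth differences are constant, so the polynomial has degree 4.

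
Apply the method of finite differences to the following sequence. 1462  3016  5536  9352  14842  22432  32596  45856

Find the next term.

62782

1554, 2520, 3816, 5490, 7590, 10164, 13260
966, 1296, 1674, 2100, 2574, 3096
330, 378, 426, 474, 522
48, 48, 48, 48
Fourth differences constant at 48.
522 + 48 = 570;  3096 + 570 = 3666;  13260 + 3666 = 16926;  45856 + 16926 = 62782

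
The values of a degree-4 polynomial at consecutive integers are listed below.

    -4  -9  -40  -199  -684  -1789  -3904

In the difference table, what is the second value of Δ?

-31

Δ: -5, -31, -159, -485, -1105, -2115
Δ²: -26, -128, -326, -620, -1010
Δ³: -102, -198, -294, -390
Δ⁴: -96, -96, -96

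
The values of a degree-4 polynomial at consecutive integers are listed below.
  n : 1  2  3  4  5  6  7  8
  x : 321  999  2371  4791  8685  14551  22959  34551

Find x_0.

First differences: 678  1372  2420  3894  5866  8408  11592
Second differences: 694  1048  1474  1972  2542  3184
Third differences: 354  426  498  570  642
Fourth differences: 72  72  72  72
The fourth differences are constant at 72.
Work back: 354 − 72 = 282;  694 − 282 = 412;  678 − 412 = 266;  321 − 266 = 55

55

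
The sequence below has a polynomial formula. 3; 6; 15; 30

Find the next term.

51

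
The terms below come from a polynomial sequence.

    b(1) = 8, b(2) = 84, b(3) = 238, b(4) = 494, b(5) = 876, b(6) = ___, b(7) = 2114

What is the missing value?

Using the first 5 terms:
First differences: 76  154  256  382
Second differences: 78  102  126
Third differences: 24  24
Constant third difference = 24.
Extend forward: 126 + 24 = 150;  382 + 150 = 532;  876 + 532 = 1408

1408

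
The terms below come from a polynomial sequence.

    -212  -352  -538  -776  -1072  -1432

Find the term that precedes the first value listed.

First differences: -140, -186, -238, -296, -360
Second differences: -46, -52, -58, -64
Third differences: -6, -6, -6
The third differences are constant at -6.
Work back: -46 + 6 = -40;  -140 + 40 = -100;  -212 + 100 = -112

-112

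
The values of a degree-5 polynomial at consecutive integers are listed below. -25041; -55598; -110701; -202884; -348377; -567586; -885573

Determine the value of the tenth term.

-2762742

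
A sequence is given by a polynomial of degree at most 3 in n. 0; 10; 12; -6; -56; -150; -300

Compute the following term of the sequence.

-518

First differences: 10, 2, -18, -50, -94, -150
Second differences: -8, -20, -32, -44, -56
Third differences: -12, -12, -12, -12
The third differences are constant (-12).
-56 − 12 = -68;  -150 − 68 = -218;  -300 − 218 = -518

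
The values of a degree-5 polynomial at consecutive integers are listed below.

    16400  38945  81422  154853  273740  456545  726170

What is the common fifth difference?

Δ: 22545, 42477, 73431, 118887, 182805, 269625
Δ²: 19932, 30954, 45456, 63918, 86820
Δ³: 11022, 14502, 18462, 22902
Δ⁴: 3480, 3960, 4440
Δ⁵: 480, 480

480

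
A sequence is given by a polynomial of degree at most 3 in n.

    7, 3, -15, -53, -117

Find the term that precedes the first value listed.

3

-4, -18, -38, -64
-14, -20, -26
-6, -6
The third differences are constant at -6.
Work back: -14 + 6 = -8;  -4 + 8 = 4;  7 − 4 = 3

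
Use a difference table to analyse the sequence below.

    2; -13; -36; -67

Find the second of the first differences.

Δ: -15, -23, -31
Δ²: -8, -8

-23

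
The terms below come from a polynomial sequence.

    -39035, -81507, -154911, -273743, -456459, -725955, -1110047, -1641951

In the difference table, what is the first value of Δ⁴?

Δ: -42472, -73404, -118832, -182716, -269496, -384092, -531904
Δ²: -30932, -45428, -63884, -86780, -114596, -147812
Δ³: -14496, -18456, -22896, -27816, -33216
Δ⁴: -3960, -4440, -4920, -5400
Δ⁵: -480, -480, -480

-3960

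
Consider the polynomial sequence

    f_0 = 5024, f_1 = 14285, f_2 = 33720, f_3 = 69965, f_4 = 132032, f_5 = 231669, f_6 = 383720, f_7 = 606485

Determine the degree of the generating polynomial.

5

First differences: 9261, 19435, 36245, 62067, 99637, 152051, 222765
Second differences: 10174, 16810, 25822, 37570, 52414, 70714
Third differences: 6636, 9012, 11748, 14844, 18300
Fourth differences: 2376, 2736, 3096, 3456
Fifth differences: 360, 360, 360
The fifth differences are constant, so the polynomial has degree 5.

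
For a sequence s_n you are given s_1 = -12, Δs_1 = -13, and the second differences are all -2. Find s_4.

Build the table forward from the leading diagonal:
D2: -2, -2, -2, -2
D1: -13, -15, -17, -19
s: -12, -25, -40, -57

-57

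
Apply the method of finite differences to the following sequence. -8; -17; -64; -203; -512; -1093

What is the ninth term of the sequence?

First differences: -9, -47, -139, -309, -581
Second differences: -38, -92, -170, -272
Third differences: -54, -78, -102
Fourth differences: -24, -24
Fourth differences constant at -24.
-102 − 24 = -126;  -272 − 126 = -398;  -581 − 398 = -979;  -1093 − 979 = -2072
-126 − 24 = -150;  -398 − 150 = -548;  -979 − 548 = -1527;  -2072 − 1527 = -3599
-150 − 24 = -174;  -548 − 174 = -722;  -1527 − 722 = -2249;  -3599 − 2249 = -5848

-5848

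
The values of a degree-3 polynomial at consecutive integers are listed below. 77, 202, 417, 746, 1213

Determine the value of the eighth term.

3682

First differences: 125, 215, 329, 467
Second differences: 90, 114, 138
Third differences: 24, 24
The third differences are constant (24).
138 + 24 = 162;  467 + 162 = 629;  1213 + 629 = 1842
162 + 24 = 186;  629 + 186 = 815;  1842 + 815 = 2657
186 + 24 = 210;  815 + 210 = 1025;  2657 + 1025 = 3682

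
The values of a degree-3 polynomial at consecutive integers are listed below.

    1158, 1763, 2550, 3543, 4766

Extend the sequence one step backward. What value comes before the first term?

D1: 605, 787, 993, 1223
D2: 182, 206, 230
D3: 24, 24
The third differences are constant at 24.
Work back: 182 − 24 = 158;  605 − 158 = 447;  1158 − 447 = 711

711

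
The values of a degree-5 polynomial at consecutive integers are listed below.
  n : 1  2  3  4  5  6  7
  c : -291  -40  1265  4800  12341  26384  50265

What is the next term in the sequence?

D1: 251, 1305, 3535, 7541, 14043, 23881
D2: 1054, 2230, 4006, 6502, 9838
D3: 1176, 1776, 2496, 3336
D4: 600, 720, 840
D5: 120, 120
The fifth differences are constant (120).
840 + 120 = 960;  3336 + 960 = 4296;  9838 + 4296 = 14134;  23881 + 14134 = 38015;  50265 + 38015 = 88280

88280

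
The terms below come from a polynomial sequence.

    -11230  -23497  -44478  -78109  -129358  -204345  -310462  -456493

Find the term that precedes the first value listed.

-4653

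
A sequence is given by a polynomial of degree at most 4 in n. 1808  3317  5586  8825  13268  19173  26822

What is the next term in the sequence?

36521

1509  2269  3239  4443  5905  7649
760  970  1204  1462  1744
210  234  258  282
24  24  24
Fourth differences constant at 24.
282 + 24 = 306;  1744 + 306 = 2050;  7649 + 2050 = 9699;  26822 + 9699 = 36521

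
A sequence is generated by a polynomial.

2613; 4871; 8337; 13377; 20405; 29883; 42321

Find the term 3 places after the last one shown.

103215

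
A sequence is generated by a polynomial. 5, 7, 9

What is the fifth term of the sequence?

13

2  2
The first differences are constant (2).
9 + 2 = 11
11 + 2 = 13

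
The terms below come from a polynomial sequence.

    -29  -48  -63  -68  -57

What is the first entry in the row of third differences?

First differences: -19, -15, -5, 11
Second differences: 4, 10, 16
Third differences: 6, 6

6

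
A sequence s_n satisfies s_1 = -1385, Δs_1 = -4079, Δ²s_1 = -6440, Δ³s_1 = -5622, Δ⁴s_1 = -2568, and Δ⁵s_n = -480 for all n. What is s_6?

Build the table forward from the leading diagonal:
Fifth differences: -480, -480, -480, -480, -480, -480
Fourth differences: -2568, -3048, -3528, -4008, -4488, -4968
Third differences: -5622, -8190, -11238, -14766, -18774, -23262
Second differences: -6440, -12062, -20252, -31490, -46256, -65030
First differences: -4079, -10519, -22581, -42833, -74323, -120579
s: -1385, -5464, -15983, -38564, -81397, -155720

-155720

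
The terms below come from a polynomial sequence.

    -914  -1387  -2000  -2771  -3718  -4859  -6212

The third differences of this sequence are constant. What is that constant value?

D1: -473, -613, -771, -947, -1141, -1353
D2: -140, -158, -176, -194, -212
D3: -18, -18, -18, -18

-18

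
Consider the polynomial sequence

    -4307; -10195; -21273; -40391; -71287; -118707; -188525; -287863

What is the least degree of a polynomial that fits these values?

-5888, -11078, -19118, -30896, -47420, -69818, -99338
-5190, -8040, -11778, -16524, -22398, -29520
-2850, -3738, -4746, -5874, -7122
-888, -1008, -1128, -1248
-120, -120, -120
The fifth differences are constant, so the polynomial has degree 5.

5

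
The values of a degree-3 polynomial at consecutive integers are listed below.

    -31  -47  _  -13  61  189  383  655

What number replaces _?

-45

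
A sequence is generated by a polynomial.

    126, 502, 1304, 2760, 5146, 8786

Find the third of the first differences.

1456

First differences: 376, 802, 1456, 2386, 3640
Second differences: 426, 654, 930, 1254
Third differences: 228, 276, 324
Fourth differences: 48, 48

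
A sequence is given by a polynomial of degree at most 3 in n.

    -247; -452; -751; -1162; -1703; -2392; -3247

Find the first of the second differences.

-94

Δ: -205, -299, -411, -541, -689, -855
Δ²: -94, -112, -130, -148, -166
Δ³: -18, -18, -18, -18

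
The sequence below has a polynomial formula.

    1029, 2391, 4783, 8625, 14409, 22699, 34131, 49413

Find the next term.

69325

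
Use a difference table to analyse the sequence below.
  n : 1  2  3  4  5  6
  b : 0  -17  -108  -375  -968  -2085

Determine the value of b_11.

-25820

-17, -91, -267, -593, -1117
-74, -176, -326, -524
-102, -150, -198
-48, -48
Constant fourth difference = -48, so extend:
-198 − 48 = -246;  -524 − 246 = -770;  -1117 − 770 = -1887;  -2085 − 1887 = -3972
-246 − 48 = -294;  -770 − 294 = -1064;  -1887 − 1064 = -2951;  -3972 − 2951 = -6923
-294 − 48 = -342;  -1064 − 342 = -1406;  -2951 − 1406 = -4357;  -6923 − 4357 = -11280
-342 − 48 = -390;  -1406 − 390 = -1796;  -4357 − 1796 = -6153;  -11280 − 6153 = -17433
-390 − 48 = -438;  -1796 − 438 = -2234;  -6153 − 2234 = -8387;  -17433 − 8387 = -25820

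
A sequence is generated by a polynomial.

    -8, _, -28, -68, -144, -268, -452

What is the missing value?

-12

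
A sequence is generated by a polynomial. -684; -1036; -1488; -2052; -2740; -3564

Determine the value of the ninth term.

-6972

-352 , -452 , -564 , -688 , -824
-100 , -112 , -124 , -136
-12 , -12 , -12
The third differences are constant (-12).
-136 − 12 = -148;  -824 − 148 = -972;  -3564 − 972 = -4536
-148 − 12 = -160;  -972 − 160 = -1132;  -4536 − 1132 = -5668
-160 − 12 = -172;  -1132 − 172 = -1304;  -5668 − 1304 = -6972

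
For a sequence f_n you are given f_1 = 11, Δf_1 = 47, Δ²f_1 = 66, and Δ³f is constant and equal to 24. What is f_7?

1763

Build the table forward from the leading diagonal:
Δ³: 24, 24, 24, 24, 24, 24, 24
Δ²: 66, 90, 114, 138, 162, 186, 210
Δ: 47, 113, 203, 317, 455, 617, 803
f: 11, 58, 171, 374, 691, 1146, 1763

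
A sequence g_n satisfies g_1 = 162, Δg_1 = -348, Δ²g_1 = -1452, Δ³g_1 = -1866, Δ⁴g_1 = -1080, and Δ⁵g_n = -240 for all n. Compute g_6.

-40398

Build the table forward from the leading diagonal:
D5: -240  -240  -240  -240  -240  -240
D4: -1080  -1320  -1560  -1800  -2040  -2280
D3: -1866  -2946  -4266  -5826  -7626  -9666
D2: -1452  -3318  -6264  -10530  -16356  -23982
D1: -348  -1800  -5118  -11382  -21912  -38268
g: 162  -186  -1986  -7104  -18486  -40398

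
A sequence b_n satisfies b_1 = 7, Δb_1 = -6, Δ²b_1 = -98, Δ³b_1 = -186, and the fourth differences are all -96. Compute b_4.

-491

Build the table forward from the leading diagonal:
D4: -96  -96  -96  -96
D3: -186  -282  -378  -474
D2: -98  -284  -566  -944
D1: -6  -104  -388  -954
b: 7  1  -103  -491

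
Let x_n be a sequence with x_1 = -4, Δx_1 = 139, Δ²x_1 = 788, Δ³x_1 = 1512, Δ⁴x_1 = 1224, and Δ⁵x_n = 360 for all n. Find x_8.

120837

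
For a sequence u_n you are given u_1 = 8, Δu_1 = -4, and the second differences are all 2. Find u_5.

Build the table forward from the leading diagonal:
Δ²: 2  2  2  2  2
Δ: -4  -2  0  2  4
u: 8  4  2  2  4

4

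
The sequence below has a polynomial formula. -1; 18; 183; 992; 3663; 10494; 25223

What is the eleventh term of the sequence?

19, 165, 809, 2671, 6831, 14729
146, 644, 1862, 4160, 7898
498, 1218, 2298, 3738
720, 1080, 1440
360, 360
Fifth differences constant at 360.
1440 + 360 = 1800;  3738 + 1800 = 5538;  7898 + 5538 = 13436;  14729 + 13436 = 28165;  25223 + 28165 = 53388
1800 + 360 = 2160;  5538 + 2160 = 7698;  13436 + 7698 = 21134;  28165 + 21134 = 49299;  53388 + 49299 = 102687
2160 + 360 = 2520;  7698 + 2520 = 10218;  21134 + 10218 = 31352;  49299 + 31352 = 80651;  102687 + 80651 = 183338
2520 + 360 = 2880;  10218 + 2880 = 13098;  31352 + 13098 = 44450;  80651 + 44450 = 125101;  183338 + 125101 = 308439

308439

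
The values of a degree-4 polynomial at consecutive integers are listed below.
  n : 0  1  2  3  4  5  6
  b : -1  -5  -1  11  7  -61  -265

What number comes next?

First differences: -4  4  12  -4  -68  -204
Second differences: 8  8  -16  -64  -136
Third differences: 0  -24  -48  -72
Fourth differences: -24  -24  -24
Constant fourth difference = -24, so extend:
-72 − 24 = -96;  -136 − 96 = -232;  -204 − 232 = -436;  -265 − 436 = -701

-701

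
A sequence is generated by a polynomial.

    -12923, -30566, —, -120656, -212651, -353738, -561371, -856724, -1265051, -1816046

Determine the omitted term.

Using the last 7 terms:
First differences: -91995, -141087, -207633, -295353, -408327, -550995
Second differences: -49092, -66546, -87720, -112974, -142668
Third differences: -17454, -21174, -25254, -29694
Fourth differences: -3720, -4080, -4440
Fifth differences: -360, -360
Constant fifth difference = -360.
Extend backward: -3720 + 360 = -3360;  -17454 + 3360 = -14094;  -49092 + 14094 = -34998;  -91995 + 34998 = -56997;  -120656 + 56997 = -63659

-63659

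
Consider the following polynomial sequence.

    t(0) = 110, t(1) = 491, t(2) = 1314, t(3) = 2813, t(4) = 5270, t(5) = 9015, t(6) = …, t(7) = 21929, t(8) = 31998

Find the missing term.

14426

Using the first 6 terms:
First differences: 381, 823, 1499, 2457, 3745
Second differences: 442, 676, 958, 1288
Third differences: 234, 282, 330
Fourth differences: 48, 48
Constant fourth difference = 48.
Extend forward: 330 + 48 = 378;  1288 + 378 = 1666;  3745 + 1666 = 5411;  9015 + 5411 = 14426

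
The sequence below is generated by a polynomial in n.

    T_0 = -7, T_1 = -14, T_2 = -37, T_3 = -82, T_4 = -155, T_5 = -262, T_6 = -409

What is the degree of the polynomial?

3

First differences: -7, -23, -45, -73, -107, -147
Second differences: -16, -22, -28, -34, -40
Third differences: -6, -6, -6, -6
The third differences are constant, so the polynomial has degree 3.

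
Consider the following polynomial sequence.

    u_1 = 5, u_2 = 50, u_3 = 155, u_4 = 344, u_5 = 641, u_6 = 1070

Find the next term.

1655

D1: 45, 105, 189, 297, 429
D2: 60, 84, 108, 132
D3: 24, 24, 24
The third differences are constant (24).
132 + 24 = 156;  429 + 156 = 585;  1070 + 585 = 1655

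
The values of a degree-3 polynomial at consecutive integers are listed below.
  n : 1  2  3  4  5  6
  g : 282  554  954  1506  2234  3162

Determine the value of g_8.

5714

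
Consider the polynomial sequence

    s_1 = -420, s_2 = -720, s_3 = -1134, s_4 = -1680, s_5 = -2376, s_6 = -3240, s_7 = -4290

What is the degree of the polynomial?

3

Δ: -300, -414, -546, -696, -864, -1050
Δ²: -114, -132, -150, -168, -186
Δ³: -18, -18, -18, -18
The third differences are constant, so the polynomial has degree 3.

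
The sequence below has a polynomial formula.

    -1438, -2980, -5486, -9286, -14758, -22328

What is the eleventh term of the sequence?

-109918

-1542  -2506  -3800  -5472  -7570
-964  -1294  -1672  -2098
-330  -378  -426
-48  -48
Constant fourth difference = -48, so extend:
-426 − 48 = -474;  -2098 − 474 = -2572;  -7570 − 2572 = -10142;  -22328 − 10142 = -32470
-474 − 48 = -522;  -2572 − 522 = -3094;  -10142 − 3094 = -13236;  -32470 − 13236 = -45706
-522 − 48 = -570;  -3094 − 570 = -3664;  -13236 − 3664 = -16900;  -45706 − 16900 = -62606
-570 − 48 = -618;  -3664 − 618 = -4282;  -16900 − 4282 = -21182;  -62606 − 21182 = -83788
-618 − 48 = -666;  -4282 − 666 = -4948;  -21182 − 4948 = -26130;  -83788 − 26130 = -109918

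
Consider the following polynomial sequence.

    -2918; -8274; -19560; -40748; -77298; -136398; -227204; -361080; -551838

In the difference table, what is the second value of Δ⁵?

Δ: -5356, -11286, -21188, -36550, -59100, -90806, -133876, -190758
Δ²: -5930, -9902, -15362, -22550, -31706, -43070, -56882
Δ³: -3972, -5460, -7188, -9156, -11364, -13812
Δ⁴: -1488, -1728, -1968, -2208, -2448
Δ⁵: -240, -240, -240, -240

-240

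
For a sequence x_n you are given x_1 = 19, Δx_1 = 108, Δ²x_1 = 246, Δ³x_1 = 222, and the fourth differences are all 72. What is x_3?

481

Build the table forward from the leading diagonal:
D4: 72  72  72
D3: 222  294  366
D2: 246  468  762
D1: 108  354  822
x: 19  127  481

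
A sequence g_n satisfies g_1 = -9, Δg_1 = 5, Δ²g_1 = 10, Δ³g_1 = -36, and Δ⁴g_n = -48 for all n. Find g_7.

-1269

Build the table forward from the leading diagonal:
D4: -48, -48, -48, -48, -48, -48, -48
D3: -36, -84, -132, -180, -228, -276, -324
D2: 10, -26, -110, -242, -422, -650, -926
D1: 5, 15, -11, -121, -363, -785, -1435
g: -9, -4, 11, 0, -121, -484, -1269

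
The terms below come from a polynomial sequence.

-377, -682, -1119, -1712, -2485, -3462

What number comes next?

D1: -305, -437, -593, -773, -977
D2: -132, -156, -180, -204
D3: -24, -24, -24
The third differences are constant (-24).
-204 − 24 = -228;  -977 − 228 = -1205;  -3462 − 1205 = -4667

-4667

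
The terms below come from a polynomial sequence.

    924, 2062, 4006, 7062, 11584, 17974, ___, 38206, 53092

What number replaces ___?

26682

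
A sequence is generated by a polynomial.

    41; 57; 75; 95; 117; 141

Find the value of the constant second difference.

First differences: 16, 18, 20, 22, 24
Second differences: 2, 2, 2, 2

2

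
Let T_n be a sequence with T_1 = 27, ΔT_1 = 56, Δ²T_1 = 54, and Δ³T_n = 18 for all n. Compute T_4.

Build the table forward from the leading diagonal:
Δ³: 18, 18, 18, 18
Δ²: 54, 72, 90, 108
Δ: 56, 110, 182, 272
T: 27, 83, 193, 375

375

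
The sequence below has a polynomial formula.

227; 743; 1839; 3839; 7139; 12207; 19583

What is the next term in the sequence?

29879

Δ: 516 , 1096 , 2000 , 3300 , 5068 , 7376
Δ²: 580 , 904 , 1300 , 1768 , 2308
Δ³: 324 , 396 , 468 , 540
Δ⁴: 72 , 72 , 72
Fourth differences constant at 72.
540 + 72 = 612;  2308 + 612 = 2920;  7376 + 2920 = 10296;  19583 + 10296 = 29879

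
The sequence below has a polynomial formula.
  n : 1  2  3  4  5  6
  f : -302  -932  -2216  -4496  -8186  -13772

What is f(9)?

-47846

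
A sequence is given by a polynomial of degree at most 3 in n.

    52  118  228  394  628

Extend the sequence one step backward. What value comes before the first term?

First differences: 66, 110, 166, 234
Second differences: 44, 56, 68
Third differences: 12, 12
The third differences are constant at 12.
Work back: 44 − 12 = 32;  66 − 32 = 34;  52 − 34 = 18

18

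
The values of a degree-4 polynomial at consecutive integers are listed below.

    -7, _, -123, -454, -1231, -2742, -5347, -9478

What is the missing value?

-22

Using the last 6 terms:
First differences: -331  -777  -1511  -2605  -4131
Second differences: -446  -734  -1094  -1526
Third differences: -288  -360  -432
Fourth differences: -72  -72
Constant fourth difference = -72.
Extend backward: -288 + 72 = -216;  -446 + 216 = -230;  -331 + 230 = -101;  -123 + 101 = -22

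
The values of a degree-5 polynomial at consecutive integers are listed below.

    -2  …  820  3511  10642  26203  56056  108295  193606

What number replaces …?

91

Using the last 7 terms:
D1: 2691, 7131, 15561, 29853, 52239, 85311
D2: 4440, 8430, 14292, 22386, 33072
D3: 3990, 5862, 8094, 10686
D4: 1872, 2232, 2592
D5: 360, 360
Constant fifth difference = 360.
Extend backward: 1872 − 360 = 1512;  3990 − 1512 = 2478;  4440 − 2478 = 1962;  2691 − 1962 = 729;  820 − 729 = 91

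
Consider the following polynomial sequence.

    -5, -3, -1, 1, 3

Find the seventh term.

7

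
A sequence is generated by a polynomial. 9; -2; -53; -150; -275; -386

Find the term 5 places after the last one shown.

First differences: -11  -51  -97  -125  -111
Second differences: -40  -46  -28  14
Third differences: -6  18  42
Fourth differences: 24  24
The fourth differences are constant (24).
42 + 24 = 66;  14 + 66 = 80;  -111 + 80 = -31;  -386 − 31 = -417
66 + 24 = 90;  80 + 90 = 170;  -31 + 170 = 139;  -417 + 139 = -278
90 + 24 = 114;  170 + 114 = 284;  139 + 284 = 423;  -278 + 423 = 145
114 + 24 = 138;  284 + 138 = 422;  423 + 422 = 845;  145 + 845 = 990
138 + 24 = 162;  422 + 162 = 584;  845 + 584 = 1429;  990 + 1429 = 2419

2419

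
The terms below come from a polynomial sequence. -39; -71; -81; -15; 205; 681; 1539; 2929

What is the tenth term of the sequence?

8025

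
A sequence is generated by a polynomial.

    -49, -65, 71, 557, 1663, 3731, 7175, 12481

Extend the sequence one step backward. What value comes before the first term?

-7

-16, 136, 486, 1106, 2068, 3444, 5306
152, 350, 620, 962, 1376, 1862
198, 270, 342, 414, 486
72, 72, 72, 72
The fourth differences are constant at 72.
Work back: 198 − 72 = 126;  152 − 126 = 26;  -16 − 26 = -42;  -49 + 42 = -7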